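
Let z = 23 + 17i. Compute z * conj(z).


Step 1: conj(z) = 23 - 17i
Step 2: z * conj(z) = 23^2 + 17^2
Step 3: = 529 + 289 = 818

818


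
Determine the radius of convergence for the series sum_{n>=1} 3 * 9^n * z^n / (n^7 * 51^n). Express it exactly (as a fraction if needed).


Step 1: General term a_n = 3 * 9^n / (n^7 * 51^n)
Step 2: By the root test, |a_n|^(1/n) = 3^(1/n) * 9 / (n^(7/n) * 51) -> 9/51 as n -> infinity (since 3^(1/n) -> 1 and n^(7/n) -> 1)
Step 3: R = 1/lim|a_n|^(1/n) = 51/9 = 17/3

17/3


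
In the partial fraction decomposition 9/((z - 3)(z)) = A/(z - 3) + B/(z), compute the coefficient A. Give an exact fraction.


Step 1: Multiply both sides by (z - 3) and set z = 3
Step 2: A = 9 / (3 - 0)
Step 3: A = 9 / 3
Step 4: A = 3

3


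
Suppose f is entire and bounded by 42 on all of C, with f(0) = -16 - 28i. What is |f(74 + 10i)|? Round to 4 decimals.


Step 1: By Liouville's theorem, a bounded entire function is constant.
Step 2: f(z) = f(0) = -16 - 28i for all z.
Step 3: |f(w)| = |-16 - 28i| = sqrt(256 + 784)
Step 4: = 32.249

32.249


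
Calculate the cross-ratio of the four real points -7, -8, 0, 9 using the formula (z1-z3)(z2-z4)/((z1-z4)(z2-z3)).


Step 1: (z1-z3)(z2-z4) = (-7) * (-17) = 119
Step 2: (z1-z4)(z2-z3) = (-16) * (-8) = 128
Step 3: Cross-ratio = 119/128 = 119/128

119/128


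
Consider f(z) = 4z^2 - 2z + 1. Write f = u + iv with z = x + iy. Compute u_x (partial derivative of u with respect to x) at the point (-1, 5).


Step 1: f(z) = 4(x+iy)^2 - 2(x+iy) + 1
Step 2: u = 4(x^2 - y^2) - 2x + 1
Step 3: u_x = 8x - 2
Step 4: At (-1, 5): u_x = -8 - 2 = -10

-10


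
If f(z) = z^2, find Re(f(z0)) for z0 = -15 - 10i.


Step 1: z0 = -15 - 10i
Step 2: z0^2 = (-15)^2 - (-10)^2 + 300i
Step 3: real part = 225 - 100 = 125

125


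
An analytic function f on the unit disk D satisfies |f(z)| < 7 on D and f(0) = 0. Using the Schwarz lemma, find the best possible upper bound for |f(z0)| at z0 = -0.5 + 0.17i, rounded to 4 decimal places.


Step 1: g = f/7 maps D -> D with g(0) = 0, so by the Schwarz lemma |g(z)| <= |z|, i.e. |f(z)| <= 7|z|; this is sharp (f(z) = 7z).
Step 2: |z0|^2 = (-0.5)^2 + 0.17^2 = 0.2789
Step 3: |z0| = sqrt(0.2789) = 0.52811
Step 4: Best bound = 7 * |z0| = 7 * 0.52811 = 3.6968

3.6968


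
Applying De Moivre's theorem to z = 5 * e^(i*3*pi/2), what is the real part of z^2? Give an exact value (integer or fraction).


Step 1: By De Moivre's theorem, z^2 = 5^2 * e^(i*2*3*pi/2) = 25 * (cos(3*pi) + i*sin(3*pi))
Step 2: |z|^2 = 5^2 = 25
Step 3: Reduce the angle mod 2*pi: 3*pi - 2*pi = pi
Step 4: cos(pi) = -1
Step 5: Re(z^2) = 25 * (-1) = -25

-25


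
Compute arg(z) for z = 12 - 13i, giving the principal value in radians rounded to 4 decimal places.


Step 1: z = 12 - 13i
Step 2: arg(z) = atan2(-13, 12)
Step 3: arg(z) = -0.8254

-0.8254


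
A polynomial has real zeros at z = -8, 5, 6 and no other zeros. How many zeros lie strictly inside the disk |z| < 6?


Step 1: Check each root:
  z = -8: |-8| = 8 >= 6
  z = 5: |5| = 5 < 6
  z = 6: |6| = 6 >= 6
Step 2: Count = 1

1


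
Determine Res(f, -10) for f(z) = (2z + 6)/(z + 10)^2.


Step 1: Pole of order 2 at z = -10
Step 2: Res = lim d/dz [(z + 10)^2 * f(z)] as z -> -10
Step 3: (z + 10)^2 * f(z) = 2z + 6
Step 4: d/dz[2z + 6] = 2

2


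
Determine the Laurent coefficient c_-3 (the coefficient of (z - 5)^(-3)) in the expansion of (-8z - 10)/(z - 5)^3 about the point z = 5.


Step 1: Write the numerator in powers of (z - 5): -8z - 10 = -8(z - 5) + (-8*5 - 10) = -8(z - 5) - 50
Step 2: Divide by (z - 5)^3: f(z) = -50(z - 5)^(-3) - 8(z - 5)^(-2)
Step 3: This finite sum is the Laurent series of f about z = 5.
Step 4: Coefficient of (z - 5)^(-3) = -8*5 - 10 = -50

-50


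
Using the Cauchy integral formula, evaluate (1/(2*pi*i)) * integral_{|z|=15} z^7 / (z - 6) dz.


Step 1: f(z) = z^7, a = 6 is inside |z| = 15
Step 2: By Cauchy integral formula: (1/(2pi*i)) * integral = f(a)
Step 3: f(6) = 6^7 = 279936

279936


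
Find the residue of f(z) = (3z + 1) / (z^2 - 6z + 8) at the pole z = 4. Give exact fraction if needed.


Step 1: Q(z) = z^2 - 6z + 8 = (z - 4)(z - 2)
Step 2: Q'(z) = 2z - 6
Step 3: Q'(4) = 2, P(4) = 13
Step 4: Res = P(4)/Q'(4) = 13/2 = 13/2

13/2


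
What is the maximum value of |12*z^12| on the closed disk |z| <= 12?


Step 1: On |z| = 12, |f(z)| = 12 * |z|^12 = 12 * 12^12
Step 2: By maximum modulus principle, maximum is on boundary.
Step 3: Maximum = 12 * 8916100448256 = 106993205379072

106993205379072


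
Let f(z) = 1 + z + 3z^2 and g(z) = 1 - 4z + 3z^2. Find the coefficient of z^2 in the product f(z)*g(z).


Step 1: z^2 term in f*g comes from: (1)*(3z^2) + (z)*(-4z) + (3z^2)*(1)
Step 2: = 3 - 4 + 3
Step 3: = 2

2


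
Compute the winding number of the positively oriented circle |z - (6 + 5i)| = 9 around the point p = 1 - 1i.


Step 1: Center c = (6, 5), radius = 9
Step 2: |p - c|^2 = (-5)^2 + (-6)^2 = 61
Step 3: r^2 = 81
Step 4: |p-c| < r so winding number = 1

1


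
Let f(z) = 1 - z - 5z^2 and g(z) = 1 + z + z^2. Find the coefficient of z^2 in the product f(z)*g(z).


Step 1: z^2 term in f*g comes from: (1)*(z^2) + (-z)*(z) + (-5z^2)*(1)
Step 2: = 1 - 1 - 5
Step 3: = -5

-5


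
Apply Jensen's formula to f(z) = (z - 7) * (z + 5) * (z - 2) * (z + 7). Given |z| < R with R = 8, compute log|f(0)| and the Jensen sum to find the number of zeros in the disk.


Jensen's formula: (1/2pi)*integral log|f(Re^it)|dt = log|f(0)| + sum_{|a_k|<R} log(R/|a_k|)
Step 1: f(0) = (-7) * 5 * (-2) * 7 = 490
Step 2: log|f(0)| = log|7| + log|-5| + log|2| + log|-7| = 6.1944
Step 3: Zeros inside |z| < 8: 7, -5, 2, -7
Step 4: Jensen sum = log(8/7) + log(8/5) + log(8/2) + log(8/7) = 2.1234
Step 5: n(R) = number of terms in the Jensen sum = count of zeros inside |z| < 8 = 4

4


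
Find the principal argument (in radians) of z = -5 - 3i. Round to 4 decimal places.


Step 1: z = -5 - 3i
Step 2: arg(z) = atan2(-3, -5)
Step 3: arg(z) = -2.6012

-2.6012


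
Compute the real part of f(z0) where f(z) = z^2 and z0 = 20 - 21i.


Step 1: z0 = 20 - 21i
Step 2: z0^2 = 20^2 - (-21)^2 - 840i
Step 3: real part = 400 - 441 = -41

-41


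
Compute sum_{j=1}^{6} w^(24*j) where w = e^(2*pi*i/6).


Step 1: The sum sum_{j=1}^{n} w^(k*j) equals n if n | k, else 0.
Step 2: Here n = 6, k = 24
Step 3: Does n divide k? 6 | 24 -> True
Step 4: Sum = 6

6


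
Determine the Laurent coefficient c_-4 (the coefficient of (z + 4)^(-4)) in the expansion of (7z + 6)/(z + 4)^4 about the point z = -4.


Step 1: Write the numerator in powers of (z + 4): 7z + 6 = 7(z + 4) + (7*(-4) + 6) = 7(z + 4) - 22
Step 2: Divide by (z + 4)^4: f(z) = -22(z + 4)^(-4) + 7(z + 4)^(-3)
Step 3: This finite sum is the Laurent series of f about z = -4.
Step 4: Coefficient of (z + 4)^(-4) = 7*(-4) + 6 = -22

-22


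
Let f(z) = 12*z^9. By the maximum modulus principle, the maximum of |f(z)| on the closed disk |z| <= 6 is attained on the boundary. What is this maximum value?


Step 1: On |z| = 6, |f(z)| = 12 * |z|^9 = 12 * 6^9
Step 2: By maximum modulus principle, maximum is on boundary.
Step 3: Maximum = 12 * 10077696 = 120932352

120932352


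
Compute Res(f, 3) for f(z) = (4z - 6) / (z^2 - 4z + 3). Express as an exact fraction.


Step 1: Q(z) = z^2 - 4z + 3 = (z - 3)(z - 1)
Step 2: Q'(z) = 2z - 4
Step 3: Q'(3) = 2, P(3) = 6
Step 4: Res = P(3)/Q'(3) = 6/2 = 3

3


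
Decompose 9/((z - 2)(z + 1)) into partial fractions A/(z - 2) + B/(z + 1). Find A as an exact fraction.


Step 1: Multiply both sides by (z - 2) and set z = 2
Step 2: A = 9 / (2 + 1)
Step 3: A = 9 / 3
Step 4: A = 3

3


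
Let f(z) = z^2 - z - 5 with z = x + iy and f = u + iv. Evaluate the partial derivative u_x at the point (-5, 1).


Step 1: f(z) = (x+iy)^2 - (x+iy) - 5
Step 2: u = (x^2 - y^2) - x - 5
Step 3: u_x = 2x - 1
Step 4: At (-5, 1): u_x = -10 - 1 = -11

-11


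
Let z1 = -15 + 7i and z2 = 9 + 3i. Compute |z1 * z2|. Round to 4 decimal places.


Step 1: |z1| = sqrt((-15)^2 + 7^2) = sqrt(274)
Step 2: |z2| = sqrt(9^2 + 3^2) = sqrt(90)
Step 3: |z1*z2| = |z1|*|z2| = sqrt(274) * sqrt(90) = sqrt(274 * 90) = sqrt(24660)
Step 4: = 157.035

157.035


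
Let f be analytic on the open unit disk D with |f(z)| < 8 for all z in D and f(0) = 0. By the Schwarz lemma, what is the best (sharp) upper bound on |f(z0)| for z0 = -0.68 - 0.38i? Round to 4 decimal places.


Step 1: g = f/8 maps D -> D with g(0) = 0, so by the Schwarz lemma |g(z)| <= |z|, i.e. |f(z)| <= 8|z|; this is sharp (f(z) = 8z).
Step 2: |z0|^2 = (-0.68)^2 + (-0.38)^2 = 0.6068
Step 3: |z0| = sqrt(0.6068) = 0.778974
Step 4: Best bound = 8 * |z0| = 8 * 0.778974 = 6.2318

6.2318


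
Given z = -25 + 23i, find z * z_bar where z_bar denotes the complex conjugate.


Step 1: conj(z) = -25 - 23i
Step 2: z * conj(z) = (-25)^2 + 23^2
Step 3: = 625 + 529 = 1154

1154


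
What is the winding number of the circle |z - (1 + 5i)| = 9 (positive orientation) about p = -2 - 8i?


Step 1: Center c = (1, 5), radius = 9
Step 2: |p - c|^2 = (-3)^2 + (-13)^2 = 178
Step 3: r^2 = 81
Step 4: |p-c| > r so winding number = 0

0


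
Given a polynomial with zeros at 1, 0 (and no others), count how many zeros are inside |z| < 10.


Step 1: Check each root:
  z = 1: |1| = 1 < 10
  z = 0: |0| = 0 < 10
Step 2: Count = 2

2


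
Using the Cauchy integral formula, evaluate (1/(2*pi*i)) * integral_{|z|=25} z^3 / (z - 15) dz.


Step 1: f(z) = z^3, a = 15 is inside |z| = 25
Step 2: By Cauchy integral formula: (1/(2pi*i)) * integral = f(a)
Step 3: f(15) = 15^3 = 3375

3375


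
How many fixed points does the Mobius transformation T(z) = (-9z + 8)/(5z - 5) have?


Step 1: Fixed points satisfy T(z) = z
Step 2: 5z^2 + 4z - 8 = 0
Step 3: Discriminant = 4^2 - 4*5*(-8) = 176
Step 4: Number of fixed points = 2

2


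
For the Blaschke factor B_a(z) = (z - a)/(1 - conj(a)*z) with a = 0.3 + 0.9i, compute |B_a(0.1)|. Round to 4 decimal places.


Step 1: Numerator z0 - a = 0.1 - (0.3 + 0.9i) = -0.2 - 0.9i
Step 2: Denominator 1 - conj(a)*z0 = 1 - (0.3 - 0.9i)*0.1 = 0.97 + 0.09i
Step 3: |z0 - a|^2 = (-0.2)^2 + (-0.9)^2 = 0.85; |1 - conj(a)*z0|^2 = 0.97^2 + 0.09^2 = 0.949
Step 4: |B_a(0.1)| = sqrt(0.85 / 0.949) = sqrt(0.89568)
Step 5: = 0.9464

0.9464


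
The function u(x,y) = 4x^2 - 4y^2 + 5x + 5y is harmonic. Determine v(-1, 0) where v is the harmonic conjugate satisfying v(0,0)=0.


Step 1: v_x = -u_y = 8y - 5
Step 2: v_y = u_x = 8x + 5
Step 3: v = 8xy - 5x + 5y + C
Step 4: v(0,0) = 0 => C = 0
Step 5: v(-1, 0) = 5

5


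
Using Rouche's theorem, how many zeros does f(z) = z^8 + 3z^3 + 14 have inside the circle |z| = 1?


Step 1: On |z| = 1 the three terms have sizes |z^8| = 1^8 = 1, |3z^3| = 3*1^3 = 3, |14| = 14
Step 2: The dominant term is g(z) = 14; let h(z) = z^8 + 3z^3 so f = g + h
Step 3: On |z| = 1: |g| = 14 and |h| <= 1 + 3 = 4
Step 4: Since 14 > 4, |h| < |g| on |z| = 1, so by Rouche f has the same number of zeros as g inside |z| < 1
Step 5: g(z) = 14 is a nonzero constant with no zeros inside |z| < 1. Answer = 0

0


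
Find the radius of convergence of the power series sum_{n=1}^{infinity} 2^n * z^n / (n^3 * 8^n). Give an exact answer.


Step 1: General term a_n = 2^n / (n^3 * 8^n)
Step 2: By the root test, |a_n|^(1/n) = 2 / (n^(3/n) * 8) -> 2/8 as n -> infinity (since n^(3/n) -> 1)
Step 3: R = 1/lim|a_n|^(1/n) = 8/2 = 4

4


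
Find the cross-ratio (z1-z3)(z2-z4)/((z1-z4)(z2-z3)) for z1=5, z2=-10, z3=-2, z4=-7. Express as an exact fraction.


Step 1: (z1-z3)(z2-z4) = 7 * (-3) = -21
Step 2: (z1-z4)(z2-z3) = 12 * (-8) = -96
Step 3: Cross-ratio = 21/96 = 7/32

7/32


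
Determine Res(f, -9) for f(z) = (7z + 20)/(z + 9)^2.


Step 1: Pole of order 2 at z = -9
Step 2: Res = lim d/dz [(z + 9)^2 * f(z)] as z -> -9
Step 3: (z + 9)^2 * f(z) = 7z + 20
Step 4: d/dz[7z + 20] = 7

7


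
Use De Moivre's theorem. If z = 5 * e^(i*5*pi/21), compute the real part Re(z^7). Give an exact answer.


Step 1: By De Moivre's theorem, z^7 = 5^7 * e^(i*7*5*pi/21) = 78125 * (cos(5*pi/3) + i*sin(5*pi/3))
Step 2: |z|^7 = 5^7 = 78125
Step 3: The angle 5*pi/3 already lies in [0, 2*pi)
Step 4: cos(5*pi/3) = 1/2
Step 5: Re(z^7) = 78125 * 1/2 = 78125/2

78125/2


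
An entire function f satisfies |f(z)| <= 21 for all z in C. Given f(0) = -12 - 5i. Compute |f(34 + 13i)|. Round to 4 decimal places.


Step 1: By Liouville's theorem, a bounded entire function is constant.
Step 2: f(z) = f(0) = -12 - 5i for all z.
Step 3: |f(w)| = |-12 - 5i| = sqrt(144 + 25)
Step 4: = 13.0

13.0


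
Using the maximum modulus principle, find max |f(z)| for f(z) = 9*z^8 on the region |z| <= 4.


Step 1: On |z| = 4, |f(z)| = 9 * |z|^8 = 9 * 4^8
Step 2: By maximum modulus principle, maximum is on boundary.
Step 3: Maximum = 9 * 65536 = 589824

589824


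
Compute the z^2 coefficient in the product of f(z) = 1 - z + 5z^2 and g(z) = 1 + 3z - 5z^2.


Step 1: z^2 term in f*g comes from: (1)*(-5z^2) + (-z)*(3z) + (5z^2)*(1)
Step 2: = -5 - 3 + 5
Step 3: = -3

-3


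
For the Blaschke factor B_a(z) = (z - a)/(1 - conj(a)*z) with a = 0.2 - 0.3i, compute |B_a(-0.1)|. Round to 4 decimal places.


Step 1: Numerator z0 - a = -0.1 - (0.2 - 0.3i) = -0.3 + 0.3i
Step 2: Denominator 1 - conj(a)*z0 = 1 - (0.2 + 0.3i)*(-0.1) = 1.02 + 0.03i
Step 3: |z0 - a|^2 = (-0.3)^2 + 0.3^2 = 0.18; |1 - conj(a)*z0|^2 = 1.02^2 + 0.03^2 = 1.0413
Step 4: |B_a(-0.1)| = sqrt(0.18 / 1.0413) = sqrt(0.172861)
Step 5: = 0.4158

0.4158


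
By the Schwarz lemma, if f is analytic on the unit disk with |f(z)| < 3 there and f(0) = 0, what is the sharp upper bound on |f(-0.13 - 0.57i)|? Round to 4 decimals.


Step 1: g = f/3 maps D -> D with g(0) = 0, so by the Schwarz lemma |g(z)| <= |z|, i.e. |f(z)| <= 3|z|; this is sharp (f(z) = 3z).
Step 2: |z0|^2 = (-0.13)^2 + (-0.57)^2 = 0.3418
Step 3: |z0| = sqrt(0.3418) = 0.584637
Step 4: Best bound = 3 * |z0| = 3 * 0.584637 = 1.7539

1.7539


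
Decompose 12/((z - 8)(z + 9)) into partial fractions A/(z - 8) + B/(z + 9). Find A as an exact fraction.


Step 1: Multiply both sides by (z - 8) and set z = 8
Step 2: A = 12 / (8 + 9)
Step 3: A = 12 / 17
Step 4: A = 12/17

12/17


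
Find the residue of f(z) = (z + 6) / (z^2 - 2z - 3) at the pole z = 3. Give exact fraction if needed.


Step 1: Q(z) = z^2 - 2z - 3 = (z - 3)(z + 1)
Step 2: Q'(z) = 2z - 2
Step 3: Q'(3) = 4, P(3) = 9
Step 4: Res = P(3)/Q'(3) = 9/4 = 9/4

9/4


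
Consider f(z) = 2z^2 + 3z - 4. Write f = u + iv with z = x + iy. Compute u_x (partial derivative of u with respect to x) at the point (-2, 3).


Step 1: f(z) = 2(x+iy)^2 + 3(x+iy) - 4
Step 2: u = 2(x^2 - y^2) + 3x - 4
Step 3: u_x = 4x + 3
Step 4: At (-2, 3): u_x = -8 + 3 = -5

-5


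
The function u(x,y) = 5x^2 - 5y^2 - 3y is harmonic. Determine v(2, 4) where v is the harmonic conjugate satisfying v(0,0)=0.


Step 1: v_x = -u_y = 10y + 3
Step 2: v_y = u_x = 10x + 0
Step 3: v = 10xy + 3x + C
Step 4: v(0,0) = 0 => C = 0
Step 5: v(2, 4) = 86

86


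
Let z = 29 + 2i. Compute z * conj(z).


Step 1: conj(z) = 29 - 2i
Step 2: z * conj(z) = 29^2 + 2^2
Step 3: = 841 + 4 = 845

845


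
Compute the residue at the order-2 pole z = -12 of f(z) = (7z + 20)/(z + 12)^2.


Step 1: Pole of order 2 at z = -12
Step 2: Res = lim d/dz [(z + 12)^2 * f(z)] as z -> -12
Step 3: (z + 12)^2 * f(z) = 7z + 20
Step 4: d/dz[7z + 20] = 7

7


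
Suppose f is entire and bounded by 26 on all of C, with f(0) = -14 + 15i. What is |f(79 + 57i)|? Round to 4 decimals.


Step 1: By Liouville's theorem, a bounded entire function is constant.
Step 2: f(z) = f(0) = -14 + 15i for all z.
Step 3: |f(w)| = |-14 + 15i| = sqrt(196 + 225)
Step 4: = 20.5183

20.5183


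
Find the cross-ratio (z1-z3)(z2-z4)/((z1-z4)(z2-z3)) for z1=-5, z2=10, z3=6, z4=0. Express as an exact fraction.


Step 1: (z1-z3)(z2-z4) = (-11) * 10 = -110
Step 2: (z1-z4)(z2-z3) = (-5) * 4 = -20
Step 3: Cross-ratio = 110/20 = 11/2

11/2


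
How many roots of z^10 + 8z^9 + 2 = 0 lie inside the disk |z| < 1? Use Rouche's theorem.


Step 1: On |z| = 1 the three terms have sizes |z^10| = 1^10 = 1, |8z^9| = 8*1^9 = 8, |2| = 2
Step 2: The dominant term is g(z) = 8z^9; let h(z) = z^10 + 2 so f = g + h
Step 3: On |z| = 1: |g| = 8 and |h| <= 1 + 2 = 3
Step 4: Since 8 > 3, |h| < |g| on |z| = 1, so by Rouche f has the same number of zeros as g inside |z| < 1
Step 5: g(z) = 8z^9 has 9 zeros (at the origin, multiplicity 9) inside |z| < 1. Answer = 9

9


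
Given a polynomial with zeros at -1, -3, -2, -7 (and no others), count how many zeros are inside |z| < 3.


Step 1: Check each root:
  z = -1: |-1| = 1 < 3
  z = -3: |-3| = 3 >= 3
  z = -2: |-2| = 2 < 3
  z = -7: |-7| = 7 >= 3
Step 2: Count = 2

2


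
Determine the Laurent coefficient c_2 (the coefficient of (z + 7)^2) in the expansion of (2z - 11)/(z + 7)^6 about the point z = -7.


Step 1: Write the numerator in powers of (z + 7): 2z - 11 = 2(z + 7) + (2*(-7) - 11) = 2(z + 7) - 25
Step 2: Divide by (z + 7)^6: f(z) = -25(z + 7)^(-6) + 2(z + 7)^(-5)
Step 3: This finite sum is the Laurent series of f about z = -7.
Step 4: Only the powers -6 and -5 appear, so the coefficient of (z + 7)^2 = 0

0


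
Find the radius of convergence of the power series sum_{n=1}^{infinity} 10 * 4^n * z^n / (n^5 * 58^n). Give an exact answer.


Step 1: General term a_n = 10 * 4^n / (n^5 * 58^n)
Step 2: By the root test, |a_n|^(1/n) = 10^(1/n) * 4 / (n^(5/n) * 58) -> 4/58 as n -> infinity (since 10^(1/n) -> 1 and n^(5/n) -> 1)
Step 3: R = 1/lim|a_n|^(1/n) = 58/4 = 29/2

29/2


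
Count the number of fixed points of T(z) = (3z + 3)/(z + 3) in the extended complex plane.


Step 1: Fixed points satisfy T(z) = z
Step 2: z^2 - 3 = 0
Step 3: Discriminant = 0^2 - 4*1*(-3) = 12
Step 4: Number of fixed points = 2

2


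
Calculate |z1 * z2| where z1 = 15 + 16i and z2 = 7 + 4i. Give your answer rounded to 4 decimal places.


Step 1: |z1| = sqrt(15^2 + 16^2) = sqrt(481)
Step 2: |z2| = sqrt(7^2 + 4^2) = sqrt(65)
Step 3: |z1*z2| = |z1|*|z2| = sqrt(481) * sqrt(65) = sqrt(481 * 65) = sqrt(31265)
Step 4: = 176.8191

176.8191


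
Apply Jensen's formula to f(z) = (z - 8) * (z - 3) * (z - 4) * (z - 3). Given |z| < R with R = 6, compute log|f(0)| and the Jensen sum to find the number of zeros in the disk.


Jensen's formula: (1/2pi)*integral log|f(Re^it)|dt = log|f(0)| + sum_{|a_k|<R} log(R/|a_k|)
Step 1: f(0) = (-8) * (-3) * (-4) * (-3) = 288
Step 2: log|f(0)| = log|8| + log|3| + log|4| + log|3| = 5.663
Step 3: Zeros inside |z| < 6: 3, 4, 3
Step 4: Jensen sum = log(6/3) + log(6/4) + log(6/3) = 1.7918
Step 5: n(R) = number of terms in the Jensen sum = count of zeros inside |z| < 6 = 3

3


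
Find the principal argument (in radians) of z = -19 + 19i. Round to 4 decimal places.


Step 1: z = -19 + 19i
Step 2: arg(z) = atan2(19, -19)
Step 3: arg(z) = 2.3562

2.3562


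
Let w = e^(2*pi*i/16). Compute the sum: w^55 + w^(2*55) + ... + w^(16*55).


Step 1: The sum sum_{j=1}^{n} w^(k*j) equals n if n | k, else 0.
Step 2: Here n = 16, k = 55
Step 3: Does n divide k? 16 | 55 -> False
Step 4: Sum = 0

0


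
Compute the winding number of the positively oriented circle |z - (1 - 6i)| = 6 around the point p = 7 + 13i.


Step 1: Center c = (1, -6), radius = 6
Step 2: |p - c|^2 = 6^2 + 19^2 = 397
Step 3: r^2 = 36
Step 4: |p-c| > r so winding number = 0

0


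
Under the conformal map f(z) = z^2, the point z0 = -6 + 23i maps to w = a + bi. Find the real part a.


Step 1: z0 = -6 + 23i
Step 2: z0^2 = (-6)^2 - 23^2 - 276i
Step 3: real part = 36 - 529 = -493

-493


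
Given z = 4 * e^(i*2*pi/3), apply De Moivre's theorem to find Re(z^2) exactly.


Step 1: By De Moivre's theorem, z^2 = 4^2 * e^(i*2*2*pi/3) = 16 * (cos(4*pi/3) + i*sin(4*pi/3))
Step 2: |z|^2 = 4^2 = 16
Step 3: The angle 4*pi/3 already lies in [0, 2*pi)
Step 4: cos(4*pi/3) = -1/2
Step 5: Re(z^2) = 16 * (-1/2) = -8

-8


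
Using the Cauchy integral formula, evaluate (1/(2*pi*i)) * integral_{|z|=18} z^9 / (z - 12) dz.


Step 1: f(z) = z^9, a = 12 is inside |z| = 18
Step 2: By Cauchy integral formula: (1/(2pi*i)) * integral = f(a)
Step 3: f(12) = 12^9 = 5159780352

5159780352


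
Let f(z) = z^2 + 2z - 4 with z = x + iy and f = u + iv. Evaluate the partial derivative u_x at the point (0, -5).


Step 1: f(z) = (x+iy)^2 + 2(x+iy) - 4
Step 2: u = (x^2 - y^2) + 2x - 4
Step 3: u_x = 2x + 2
Step 4: At (0, -5): u_x = 0 + 2 = 2

2


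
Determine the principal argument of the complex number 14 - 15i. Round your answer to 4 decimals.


Step 1: z = 14 - 15i
Step 2: arg(z) = atan2(-15, 14)
Step 3: arg(z) = -0.8199

-0.8199


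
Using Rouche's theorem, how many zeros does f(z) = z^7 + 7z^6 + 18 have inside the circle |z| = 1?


Step 1: On |z| = 1 the three terms have sizes |z^7| = 1^7 = 1, |7z^6| = 7*1^6 = 7, |18| = 18
Step 2: The dominant term is g(z) = 18; let h(z) = z^7 + 7z^6 so f = g + h
Step 3: On |z| = 1: |g| = 18 and |h| <= 1 + 7 = 8
Step 4: Since 18 > 8, |h| < |g| on |z| = 1, so by Rouche f has the same number of zeros as g inside |z| < 1
Step 5: g(z) = 18 is a nonzero constant with no zeros inside |z| < 1. Answer = 0

0


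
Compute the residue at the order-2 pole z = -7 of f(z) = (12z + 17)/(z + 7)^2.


Step 1: Pole of order 2 at z = -7
Step 2: Res = lim d/dz [(z + 7)^2 * f(z)] as z -> -7
Step 3: (z + 7)^2 * f(z) = 12z + 17
Step 4: d/dz[12z + 17] = 12

12


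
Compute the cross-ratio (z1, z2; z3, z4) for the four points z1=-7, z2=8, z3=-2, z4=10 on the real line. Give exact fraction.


Step 1: (z1-z3)(z2-z4) = (-5) * (-2) = 10
Step 2: (z1-z4)(z2-z3) = (-17) * 10 = -170
Step 3: Cross-ratio = -10/170 = -1/17

-1/17


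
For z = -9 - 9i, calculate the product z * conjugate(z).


Step 1: conj(z) = -9 + 9i
Step 2: z * conj(z) = (-9)^2 + (-9)^2
Step 3: = 81 + 81 = 162

162


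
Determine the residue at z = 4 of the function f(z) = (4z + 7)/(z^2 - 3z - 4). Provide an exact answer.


Step 1: Q(z) = z^2 - 3z - 4 = (z - 4)(z + 1)
Step 2: Q'(z) = 2z - 3
Step 3: Q'(4) = 5, P(4) = 23
Step 4: Res = P(4)/Q'(4) = 23/5 = 23/5

23/5


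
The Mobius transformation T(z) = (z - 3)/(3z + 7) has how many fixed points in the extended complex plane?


Step 1: Fixed points satisfy T(z) = z
Step 2: 3z^2 + 6z + 3 = 0
Step 3: Discriminant = 6^2 - 4*3*3 = 0
Step 4: Number of fixed points = 1

1


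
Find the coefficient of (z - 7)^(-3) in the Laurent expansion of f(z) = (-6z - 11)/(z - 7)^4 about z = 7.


Step 1: Write the numerator in powers of (z - 7): -6z - 11 = -6(z - 7) + (-6*7 - 11) = -6(z - 7) - 53
Step 2: Divide by (z - 7)^4: f(z) = -53(z - 7)^(-4) - 6(z - 7)^(-3)
Step 3: This finite sum is the Laurent series of f about z = 7.
Step 4: Coefficient of (z - 7)^(-3) = coefficient of (z - 7) in the re-centred numerator = -6

-6


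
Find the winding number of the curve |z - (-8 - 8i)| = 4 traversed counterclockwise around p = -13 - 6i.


Step 1: Center c = (-8, -8), radius = 4
Step 2: |p - c|^2 = (-5)^2 + 2^2 = 29
Step 3: r^2 = 16
Step 4: |p-c| > r so winding number = 0

0


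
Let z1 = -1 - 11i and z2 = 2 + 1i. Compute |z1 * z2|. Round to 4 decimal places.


Step 1: |z1| = sqrt((-1)^2 + (-11)^2) = sqrt(122)
Step 2: |z2| = sqrt(2^2 + 1^2) = sqrt(5)
Step 3: |z1*z2| = |z1|*|z2| = sqrt(122) * sqrt(5) = sqrt(122 * 5) = sqrt(610)
Step 4: = 24.6982

24.6982


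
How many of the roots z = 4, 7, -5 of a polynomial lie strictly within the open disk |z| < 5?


Step 1: Check each root:
  z = 4: |4| = 4 < 5
  z = 7: |7| = 7 >= 5
  z = -5: |-5| = 5 >= 5
Step 2: Count = 1

1


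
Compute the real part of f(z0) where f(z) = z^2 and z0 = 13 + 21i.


Step 1: z0 = 13 + 21i
Step 2: z0^2 = 13^2 - 21^2 + 546i
Step 3: real part = 169 - 441 = -272

-272


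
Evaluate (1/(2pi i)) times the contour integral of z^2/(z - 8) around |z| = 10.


Step 1: f(z) = z^2, a = 8 is inside |z| = 10
Step 2: By Cauchy integral formula: (1/(2pi*i)) * integral = f(a)
Step 3: f(8) = 8^2 = 64

64


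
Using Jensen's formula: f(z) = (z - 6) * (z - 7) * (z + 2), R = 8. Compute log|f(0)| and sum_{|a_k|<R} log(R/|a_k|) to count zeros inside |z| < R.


Jensen's formula: (1/2pi)*integral log|f(Re^it)|dt = log|f(0)| + sum_{|a_k|<R} log(R/|a_k|)
Step 1: f(0) = (-6) * (-7) * 2 = 84
Step 2: log|f(0)| = log|6| + log|7| + log|-2| = 4.4308
Step 3: Zeros inside |z| < 8: 6, 7, -2
Step 4: Jensen sum = log(8/6) + log(8/7) + log(8/2) = 1.8075
Step 5: n(R) = number of terms in the Jensen sum = count of zeros inside |z| < 8 = 3

3


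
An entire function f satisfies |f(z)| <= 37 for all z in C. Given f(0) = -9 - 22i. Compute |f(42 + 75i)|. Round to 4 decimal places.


Step 1: By Liouville's theorem, a bounded entire function is constant.
Step 2: f(z) = f(0) = -9 - 22i for all z.
Step 3: |f(w)| = |-9 - 22i| = sqrt(81 + 484)
Step 4: = 23.7697

23.7697


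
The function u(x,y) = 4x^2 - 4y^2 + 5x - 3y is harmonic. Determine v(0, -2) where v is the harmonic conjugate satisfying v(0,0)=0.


Step 1: v_x = -u_y = 8y + 3
Step 2: v_y = u_x = 8x + 5
Step 3: v = 8xy + 3x + 5y + C
Step 4: v(0,0) = 0 => C = 0
Step 5: v(0, -2) = -10

-10


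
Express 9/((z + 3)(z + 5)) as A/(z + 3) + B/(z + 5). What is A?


Step 1: Multiply both sides by (z + 3) and set z = -3
Step 2: A = 9 / (-3 + 5)
Step 3: A = 9 / 2
Step 4: A = 9/2

9/2


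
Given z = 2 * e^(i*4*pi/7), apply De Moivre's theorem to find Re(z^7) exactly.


Step 1: By De Moivre's theorem, z^7 = 2^7 * e^(i*7*4*pi/7) = 128 * (cos(4*pi) + i*sin(4*pi))
Step 2: |z|^7 = 2^7 = 128
Step 3: Reduce the angle mod 2*pi: 4*pi - 4*pi = 0
Step 4: cos(0) = 1
Step 5: Re(z^7) = 128 * 1 = 128

128


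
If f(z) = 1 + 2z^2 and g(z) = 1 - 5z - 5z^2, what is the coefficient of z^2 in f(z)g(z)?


Step 1: z^2 term in f*g comes from: (1)*(-5z^2) + (0)*(-5z) + (2z^2)*(1)
Step 2: = -5 + 0 + 2
Step 3: = -3

-3


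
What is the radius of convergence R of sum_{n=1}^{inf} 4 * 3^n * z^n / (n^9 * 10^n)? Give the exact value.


Step 1: General term a_n = 4 * 3^n / (n^9 * 10^n)
Step 2: By the root test, |a_n|^(1/n) = 4^(1/n) * 3 / (n^(9/n) * 10) -> 3/10 as n -> infinity (since 4^(1/n) -> 1 and n^(9/n) -> 1)
Step 3: R = 1/lim|a_n|^(1/n) = 10/3

10/3


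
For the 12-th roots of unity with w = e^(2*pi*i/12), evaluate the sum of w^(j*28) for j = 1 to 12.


Step 1: The sum sum_{j=1}^{n} w^(k*j) equals n if n | k, else 0.
Step 2: Here n = 12, k = 28
Step 3: Does n divide k? 12 | 28 -> False
Step 4: Sum = 0

0


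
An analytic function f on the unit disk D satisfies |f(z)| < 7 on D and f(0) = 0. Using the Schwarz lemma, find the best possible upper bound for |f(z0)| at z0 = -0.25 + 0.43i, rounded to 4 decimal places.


Step 1: g = f/7 maps D -> D with g(0) = 0, so by the Schwarz lemma |g(z)| <= |z|, i.e. |f(z)| <= 7|z|; this is sharp (f(z) = 7z).
Step 2: |z0|^2 = (-0.25)^2 + 0.43^2 = 0.2474
Step 3: |z0| = sqrt(0.2474) = 0.497393
Step 4: Best bound = 7 * |z0| = 7 * 0.497393 = 3.4818

3.4818


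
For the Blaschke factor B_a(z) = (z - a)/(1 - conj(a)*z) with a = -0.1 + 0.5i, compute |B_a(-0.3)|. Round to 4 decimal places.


Step 1: Numerator z0 - a = -0.3 - (-0.1 + 0.5i) = -0.2 - 0.5i
Step 2: Denominator 1 - conj(a)*z0 = 1 - (-0.1 - 0.5i)*(-0.3) = 0.97 - 0.15i
Step 3: |z0 - a|^2 = (-0.2)^2 + (-0.5)^2 = 0.29; |1 - conj(a)*z0|^2 = 0.97^2 + (-0.15)^2 = 0.9634
Step 4: |B_a(-0.3)| = sqrt(0.29 / 0.9634) = sqrt(0.301017)
Step 5: = 0.5487

0.5487


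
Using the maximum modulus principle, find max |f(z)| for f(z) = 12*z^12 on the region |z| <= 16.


Step 1: On |z| = 16, |f(z)| = 12 * |z|^12 = 12 * 16^12
Step 2: By maximum modulus principle, maximum is on boundary.
Step 3: Maximum = 12 * 281474976710656 = 3377699720527872

3377699720527872


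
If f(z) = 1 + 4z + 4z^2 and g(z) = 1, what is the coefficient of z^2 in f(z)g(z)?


Step 1: z^2 term in f*g comes from: (1)*(0) + (4z)*(0) + (4z^2)*(1)
Step 2: = 0 + 0 + 4
Step 3: = 4

4


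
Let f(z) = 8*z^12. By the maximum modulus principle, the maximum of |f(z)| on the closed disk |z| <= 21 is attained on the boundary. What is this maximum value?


Step 1: On |z| = 21, |f(z)| = 8 * |z|^12 = 8 * 21^12
Step 2: By maximum modulus principle, maximum is on boundary.
Step 3: Maximum = 8 * 7355827511386641 = 58846620091093128

58846620091093128


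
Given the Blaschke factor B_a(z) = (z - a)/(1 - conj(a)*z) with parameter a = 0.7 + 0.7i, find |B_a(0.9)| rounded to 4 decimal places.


Step 1: Numerator z0 - a = 0.9 - (0.7 + 0.7i) = 0.2 - 0.7i
Step 2: Denominator 1 - conj(a)*z0 = 1 - (0.7 - 0.7i)*0.9 = 0.37 + 0.63i
Step 3: |z0 - a|^2 = 0.2^2 + (-0.7)^2 = 0.53; |1 - conj(a)*z0|^2 = 0.37^2 + 0.63^2 = 0.5338
Step 4: |B_a(0.9)| = sqrt(0.53 / 0.5338) = sqrt(0.992881)
Step 5: = 0.9964

0.9964


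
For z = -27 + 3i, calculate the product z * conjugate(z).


Step 1: conj(z) = -27 - 3i
Step 2: z * conj(z) = (-27)^2 + 3^2
Step 3: = 729 + 9 = 738

738


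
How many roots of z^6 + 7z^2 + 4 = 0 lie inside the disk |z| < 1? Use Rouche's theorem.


Step 1: On |z| = 1 the three terms have sizes |z^6| = 1^6 = 1, |7z^2| = 7*1^2 = 7, |4| = 4
Step 2: The dominant term is g(z) = 7z^2; let h(z) = z^6 + 4 so f = g + h
Step 3: On |z| = 1: |g| = 7 and |h| <= 1 + 4 = 5
Step 4: Since 7 > 5, |h| < |g| on |z| = 1, so by Rouche f has the same number of zeros as g inside |z| < 1
Step 5: g(z) = 7z^2 has 2 zeros (at the origin, multiplicity 2) inside |z| < 1. Answer = 2

2


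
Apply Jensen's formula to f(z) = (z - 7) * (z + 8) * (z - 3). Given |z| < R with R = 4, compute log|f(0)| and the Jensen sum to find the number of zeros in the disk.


Jensen's formula: (1/2pi)*integral log|f(Re^it)|dt = log|f(0)| + sum_{|a_k|<R} log(R/|a_k|)
Step 1: f(0) = (-7) * 8 * (-3) = 168
Step 2: log|f(0)| = log|7| + log|-8| + log|3| = 5.124
Step 3: Zeros inside |z| < 4: 3
Step 4: Jensen sum = log(4/3) = 0.2877
Step 5: n(R) = number of terms in the Jensen sum = count of zeros inside |z| < 4 = 1

1


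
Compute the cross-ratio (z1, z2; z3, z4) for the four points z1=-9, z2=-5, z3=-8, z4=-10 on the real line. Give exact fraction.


Step 1: (z1-z3)(z2-z4) = (-1) * 5 = -5
Step 2: (z1-z4)(z2-z3) = 1 * 3 = 3
Step 3: Cross-ratio = -5/3 = -5/3

-5/3


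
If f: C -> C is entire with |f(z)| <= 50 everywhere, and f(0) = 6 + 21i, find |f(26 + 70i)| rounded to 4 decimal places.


Step 1: By Liouville's theorem, a bounded entire function is constant.
Step 2: f(z) = f(0) = 6 + 21i for all z.
Step 3: |f(w)| = |6 + 21i| = sqrt(36 + 441)
Step 4: = 21.8403

21.8403


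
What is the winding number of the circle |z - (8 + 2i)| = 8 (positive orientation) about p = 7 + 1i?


Step 1: Center c = (8, 2), radius = 8
Step 2: |p - c|^2 = (-1)^2 + (-1)^2 = 2
Step 3: r^2 = 64
Step 4: |p-c| < r so winding number = 1

1


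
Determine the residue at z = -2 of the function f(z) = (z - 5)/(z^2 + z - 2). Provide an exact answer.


Step 1: Q(z) = z^2 + z - 2 = (z + 2)(z - 1)
Step 2: Q'(z) = 2z + 1
Step 3: Q'(-2) = -3, P(-2) = -7
Step 4: Res = P(-2)/Q'(-2) = -7/(-3) = 7/3

7/3


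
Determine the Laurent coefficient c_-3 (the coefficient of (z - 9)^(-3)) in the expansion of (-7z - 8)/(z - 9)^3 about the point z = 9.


Step 1: Write the numerator in powers of (z - 9): -7z - 8 = -7(z - 9) + (-7*9 - 8) = -7(z - 9) - 71
Step 2: Divide by (z - 9)^3: f(z) = -71(z - 9)^(-3) - 7(z - 9)^(-2)
Step 3: This finite sum is the Laurent series of f about z = 9.
Step 4: Coefficient of (z - 9)^(-3) = -7*9 - 8 = -71

-71


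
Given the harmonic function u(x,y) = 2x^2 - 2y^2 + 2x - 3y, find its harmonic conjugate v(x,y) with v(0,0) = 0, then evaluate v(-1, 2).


Step 1: v_x = -u_y = 4y + 3
Step 2: v_y = u_x = 4x + 2
Step 3: v = 4xy + 3x + 2y + C
Step 4: v(0,0) = 0 => C = 0
Step 5: v(-1, 2) = -7

-7


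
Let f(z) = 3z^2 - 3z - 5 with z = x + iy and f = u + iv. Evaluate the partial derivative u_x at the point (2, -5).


Step 1: f(z) = 3(x+iy)^2 - 3(x+iy) - 5
Step 2: u = 3(x^2 - y^2) - 3x - 5
Step 3: u_x = 6x - 3
Step 4: At (2, -5): u_x = 12 - 3 = 9

9


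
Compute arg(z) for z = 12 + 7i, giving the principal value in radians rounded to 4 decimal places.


Step 1: z = 12 + 7i
Step 2: arg(z) = atan2(7, 12)
Step 3: arg(z) = 0.5281

0.5281


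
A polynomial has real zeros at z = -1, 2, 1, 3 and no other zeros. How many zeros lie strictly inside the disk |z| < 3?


Step 1: Check each root:
  z = -1: |-1| = 1 < 3
  z = 2: |2| = 2 < 3
  z = 1: |1| = 1 < 3
  z = 3: |3| = 3 >= 3
Step 2: Count = 3

3


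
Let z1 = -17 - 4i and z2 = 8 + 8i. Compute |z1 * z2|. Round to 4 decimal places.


Step 1: |z1| = sqrt((-17)^2 + (-4)^2) = sqrt(305)
Step 2: |z2| = sqrt(8^2 + 8^2) = sqrt(128)
Step 3: |z1*z2| = |z1|*|z2| = sqrt(305) * sqrt(128) = sqrt(305 * 128) = sqrt(39040)
Step 4: = 197.5854

197.5854


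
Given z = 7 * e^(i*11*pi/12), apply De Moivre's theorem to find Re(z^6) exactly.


Step 1: By De Moivre's theorem, z^6 = 7^6 * e^(i*6*11*pi/12) = 117649 * (cos(11*pi/2) + i*sin(11*pi/2))
Step 2: |z|^6 = 7^6 = 117649
Step 3: Reduce the angle mod 2*pi: 11*pi/2 - 4*pi = 3*pi/2
Step 4: cos(3*pi/2) = 0
Step 5: Re(z^6) = 117649 * 0 = 0

0


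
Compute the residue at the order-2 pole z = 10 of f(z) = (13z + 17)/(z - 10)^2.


Step 1: Pole of order 2 at z = 10
Step 2: Res = lim d/dz [(z - 10)^2 * f(z)] as z -> 10
Step 3: (z - 10)^2 * f(z) = 13z + 17
Step 4: d/dz[13z + 17] = 13

13


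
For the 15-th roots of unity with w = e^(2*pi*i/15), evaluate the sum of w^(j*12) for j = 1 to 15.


Step 1: The sum sum_{j=1}^{n} w^(k*j) equals n if n | k, else 0.
Step 2: Here n = 15, k = 12
Step 3: Does n divide k? 15 | 12 -> False
Step 4: Sum = 0

0


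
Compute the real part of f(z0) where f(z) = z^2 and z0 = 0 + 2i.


Step 1: z0 = 0 + 2i
Step 2: z0^2 = 0^2 - 2^2 + 0i
Step 3: real part = 0 - 4 = -4

-4


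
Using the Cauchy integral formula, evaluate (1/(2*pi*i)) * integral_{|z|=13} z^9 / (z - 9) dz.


Step 1: f(z) = z^9, a = 9 is inside |z| = 13
Step 2: By Cauchy integral formula: (1/(2pi*i)) * integral = f(a)
Step 3: f(9) = 9^9 = 387420489

387420489


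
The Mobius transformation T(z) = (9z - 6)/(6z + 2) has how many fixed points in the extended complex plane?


Step 1: Fixed points satisfy T(z) = z
Step 2: 6z^2 - 7z + 6 = 0
Step 3: Discriminant = (-7)^2 - 4*6*6 = -95
Step 4: Number of fixed points = 2

2


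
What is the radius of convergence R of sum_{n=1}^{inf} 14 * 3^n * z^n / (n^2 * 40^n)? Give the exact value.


Step 1: General term a_n = 14 * 3^n / (n^2 * 40^n)
Step 2: By the root test, |a_n|^(1/n) = 14^(1/n) * 3 / (n^(2/n) * 40) -> 3/40 as n -> infinity (since 14^(1/n) -> 1 and n^(2/n) -> 1)
Step 3: R = 1/lim|a_n|^(1/n) = 40/3

40/3


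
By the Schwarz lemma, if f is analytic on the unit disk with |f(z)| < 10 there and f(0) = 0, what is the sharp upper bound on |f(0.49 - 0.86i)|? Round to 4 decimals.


Step 1: g = f/10 maps D -> D with g(0) = 0, so by the Schwarz lemma |g(z)| <= |z|, i.e. |f(z)| <= 10|z|; this is sharp (f(z) = 10z).
Step 2: |z0|^2 = 0.49^2 + (-0.86)^2 = 0.9797
Step 3: |z0| = sqrt(0.9797) = 0.989798
Step 4: Best bound = 10 * |z0| = 10 * 0.989798 = 9.898

9.898


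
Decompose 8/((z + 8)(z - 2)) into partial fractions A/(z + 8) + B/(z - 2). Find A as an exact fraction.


Step 1: Multiply both sides by (z + 8) and set z = -8
Step 2: A = 8 / (-8 - 2)
Step 3: A = 8 / (-10)
Step 4: A = -4/5

-4/5


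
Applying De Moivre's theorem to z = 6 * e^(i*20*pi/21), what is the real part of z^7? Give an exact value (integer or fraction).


Step 1: By De Moivre's theorem, z^7 = 6^7 * e^(i*7*20*pi/21) = 279936 * (cos(20*pi/3) + i*sin(20*pi/3))
Step 2: |z|^7 = 6^7 = 279936
Step 3: Reduce the angle mod 2*pi: 20*pi/3 - 6*pi = 2*pi/3
Step 4: cos(2*pi/3) = -1/2
Step 5: Re(z^7) = 279936 * (-1/2) = -139968

-139968


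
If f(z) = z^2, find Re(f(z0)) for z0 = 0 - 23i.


Step 1: z0 = 0 - 23i
Step 2: z0^2 = 0^2 - (-23)^2 + 0i
Step 3: real part = 0 - 529 = -529

-529


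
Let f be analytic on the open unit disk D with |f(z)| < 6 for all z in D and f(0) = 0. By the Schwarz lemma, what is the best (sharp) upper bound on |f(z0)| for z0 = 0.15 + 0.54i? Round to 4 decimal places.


Step 1: g = f/6 maps D -> D with g(0) = 0, so by the Schwarz lemma |g(z)| <= |z|, i.e. |f(z)| <= 6|z|; this is sharp (f(z) = 6z).
Step 2: |z0|^2 = 0.15^2 + 0.54^2 = 0.3141
Step 3: |z0| = sqrt(0.3141) = 0.560446
Step 4: Best bound = 6 * |z0| = 6 * 0.560446 = 3.3627

3.3627


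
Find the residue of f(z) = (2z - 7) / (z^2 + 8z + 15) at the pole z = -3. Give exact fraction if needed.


Step 1: Q(z) = z^2 + 8z + 15 = (z + 3)(z + 5)
Step 2: Q'(z) = 2z + 8
Step 3: Q'(-3) = 2, P(-3) = -13
Step 4: Res = P(-3)/Q'(-3) = -13/2 = -13/2

-13/2


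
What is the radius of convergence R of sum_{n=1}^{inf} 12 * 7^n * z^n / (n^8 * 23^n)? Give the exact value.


Step 1: General term a_n = 12 * 7^n / (n^8 * 23^n)
Step 2: By the root test, |a_n|^(1/n) = 12^(1/n) * 7 / (n^(8/n) * 23) -> 7/23 as n -> infinity (since 12^(1/n) -> 1 and n^(8/n) -> 1)
Step 3: R = 1/lim|a_n|^(1/n) = 23/7

23/7


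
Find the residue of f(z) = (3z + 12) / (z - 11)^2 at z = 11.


Step 1: Pole of order 2 at z = 11
Step 2: Res = lim d/dz [(z - 11)^2 * f(z)] as z -> 11
Step 3: (z - 11)^2 * f(z) = 3z + 12
Step 4: d/dz[3z + 12] = 3

3


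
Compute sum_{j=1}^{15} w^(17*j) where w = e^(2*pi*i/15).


Step 1: The sum sum_{j=1}^{n} w^(k*j) equals n if n | k, else 0.
Step 2: Here n = 15, k = 17
Step 3: Does n divide k? 15 | 17 -> False
Step 4: Sum = 0

0


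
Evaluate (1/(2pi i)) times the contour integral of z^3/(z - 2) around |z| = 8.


Step 1: f(z) = z^3, a = 2 is inside |z| = 8
Step 2: By Cauchy integral formula: (1/(2pi*i)) * integral = f(a)
Step 3: f(2) = 2^3 = 8

8


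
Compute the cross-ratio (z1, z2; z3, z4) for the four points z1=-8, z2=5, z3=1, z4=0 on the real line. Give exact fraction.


Step 1: (z1-z3)(z2-z4) = (-9) * 5 = -45
Step 2: (z1-z4)(z2-z3) = (-8) * 4 = -32
Step 3: Cross-ratio = 45/32 = 45/32

45/32


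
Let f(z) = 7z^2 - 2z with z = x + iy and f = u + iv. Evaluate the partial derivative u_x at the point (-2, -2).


Step 1: f(z) = 7(x+iy)^2 - 2(x+iy) + 0
Step 2: u = 7(x^2 - y^2) - 2x + 0
Step 3: u_x = 14x - 2
Step 4: At (-2, -2): u_x = -28 - 2 = -30

-30


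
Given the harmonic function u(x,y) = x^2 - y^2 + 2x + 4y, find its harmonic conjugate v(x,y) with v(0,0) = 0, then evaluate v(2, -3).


Step 1: v_x = -u_y = 2y - 4
Step 2: v_y = u_x = 2x + 2
Step 3: v = 2xy - 4x + 2y + C
Step 4: v(0,0) = 0 => C = 0
Step 5: v(2, -3) = -26

-26


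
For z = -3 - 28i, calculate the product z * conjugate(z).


Step 1: conj(z) = -3 + 28i
Step 2: z * conj(z) = (-3)^2 + (-28)^2
Step 3: = 9 + 784 = 793

793


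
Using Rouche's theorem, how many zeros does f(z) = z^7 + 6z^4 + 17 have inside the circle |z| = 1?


Step 1: On |z| = 1 the three terms have sizes |z^7| = 1^7 = 1, |6z^4| = 6*1^4 = 6, |17| = 17
Step 2: The dominant term is g(z) = 17; let h(z) = z^7 + 6z^4 so f = g + h
Step 3: On |z| = 1: |g| = 17 and |h| <= 1 + 6 = 7
Step 4: Since 17 > 7, |h| < |g| on |z| = 1, so by Rouche f has the same number of zeros as g inside |z| < 1
Step 5: g(z) = 17 is a nonzero constant with no zeros inside |z| < 1. Answer = 0

0


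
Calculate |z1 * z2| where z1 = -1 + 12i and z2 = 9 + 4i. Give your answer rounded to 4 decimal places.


Step 1: |z1| = sqrt((-1)^2 + 12^2) = sqrt(145)
Step 2: |z2| = sqrt(9^2 + 4^2) = sqrt(97)
Step 3: |z1*z2| = |z1|*|z2| = sqrt(145) * sqrt(97) = sqrt(145 * 97) = sqrt(14065)
Step 4: = 118.596

118.596


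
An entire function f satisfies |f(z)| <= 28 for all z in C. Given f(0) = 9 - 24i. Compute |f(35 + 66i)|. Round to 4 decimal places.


Step 1: By Liouville's theorem, a bounded entire function is constant.
Step 2: f(z) = f(0) = 9 - 24i for all z.
Step 3: |f(w)| = |9 - 24i| = sqrt(81 + 576)
Step 4: = 25.632

25.632


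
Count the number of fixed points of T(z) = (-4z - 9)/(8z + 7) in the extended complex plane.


Step 1: Fixed points satisfy T(z) = z
Step 2: 8z^2 + 11z + 9 = 0
Step 3: Discriminant = 11^2 - 4*8*9 = -167
Step 4: Number of fixed points = 2

2
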